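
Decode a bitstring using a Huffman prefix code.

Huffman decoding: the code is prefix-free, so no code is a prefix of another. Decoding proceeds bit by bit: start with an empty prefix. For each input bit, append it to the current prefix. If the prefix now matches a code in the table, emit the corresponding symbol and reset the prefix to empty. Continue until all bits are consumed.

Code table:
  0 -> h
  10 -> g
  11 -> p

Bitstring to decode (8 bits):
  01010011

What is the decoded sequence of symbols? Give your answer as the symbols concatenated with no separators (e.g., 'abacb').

Bit 0: prefix='0' -> emit 'h', reset
Bit 1: prefix='1' (no match yet)
Bit 2: prefix='10' -> emit 'g', reset
Bit 3: prefix='1' (no match yet)
Bit 4: prefix='10' -> emit 'g', reset
Bit 5: prefix='0' -> emit 'h', reset
Bit 6: prefix='1' (no match yet)
Bit 7: prefix='11' -> emit 'p', reset

Answer: hgghp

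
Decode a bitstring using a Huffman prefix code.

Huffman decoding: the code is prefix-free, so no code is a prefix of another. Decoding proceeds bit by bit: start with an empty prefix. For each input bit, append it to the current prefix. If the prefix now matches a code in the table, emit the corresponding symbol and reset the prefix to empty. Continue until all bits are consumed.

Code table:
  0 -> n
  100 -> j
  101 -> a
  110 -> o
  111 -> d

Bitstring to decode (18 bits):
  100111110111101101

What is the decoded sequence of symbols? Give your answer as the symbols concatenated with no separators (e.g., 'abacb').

Bit 0: prefix='1' (no match yet)
Bit 1: prefix='10' (no match yet)
Bit 2: prefix='100' -> emit 'j', reset
Bit 3: prefix='1' (no match yet)
Bit 4: prefix='11' (no match yet)
Bit 5: prefix='111' -> emit 'd', reset
Bit 6: prefix='1' (no match yet)
Bit 7: prefix='11' (no match yet)
Bit 8: prefix='110' -> emit 'o', reset
Bit 9: prefix='1' (no match yet)
Bit 10: prefix='11' (no match yet)
Bit 11: prefix='111' -> emit 'd', reset
Bit 12: prefix='1' (no match yet)
Bit 13: prefix='10' (no match yet)
Bit 14: prefix='101' -> emit 'a', reset
Bit 15: prefix='1' (no match yet)
Bit 16: prefix='10' (no match yet)
Bit 17: prefix='101' -> emit 'a', reset

Answer: jdodaa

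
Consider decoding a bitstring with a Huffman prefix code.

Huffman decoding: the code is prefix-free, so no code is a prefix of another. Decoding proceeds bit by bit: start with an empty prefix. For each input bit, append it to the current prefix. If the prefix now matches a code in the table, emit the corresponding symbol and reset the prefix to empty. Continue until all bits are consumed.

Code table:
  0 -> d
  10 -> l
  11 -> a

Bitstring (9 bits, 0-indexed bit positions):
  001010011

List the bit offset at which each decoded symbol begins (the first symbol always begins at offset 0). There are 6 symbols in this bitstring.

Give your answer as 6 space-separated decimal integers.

Answer: 0 1 2 4 6 7

Derivation:
Bit 0: prefix='0' -> emit 'd', reset
Bit 1: prefix='0' -> emit 'd', reset
Bit 2: prefix='1' (no match yet)
Bit 3: prefix='10' -> emit 'l', reset
Bit 4: prefix='1' (no match yet)
Bit 5: prefix='10' -> emit 'l', reset
Bit 6: prefix='0' -> emit 'd', reset
Bit 7: prefix='1' (no match yet)
Bit 8: prefix='11' -> emit 'a', reset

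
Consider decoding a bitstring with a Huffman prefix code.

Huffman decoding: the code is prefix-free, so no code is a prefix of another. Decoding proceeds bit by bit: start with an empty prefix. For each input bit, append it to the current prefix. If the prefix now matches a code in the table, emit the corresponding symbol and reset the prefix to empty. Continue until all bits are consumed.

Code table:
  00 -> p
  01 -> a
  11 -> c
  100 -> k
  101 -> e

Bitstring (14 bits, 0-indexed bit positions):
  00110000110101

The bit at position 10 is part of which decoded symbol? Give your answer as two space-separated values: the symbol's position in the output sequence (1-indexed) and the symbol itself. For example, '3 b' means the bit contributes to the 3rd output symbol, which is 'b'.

Answer: 6 a

Derivation:
Bit 0: prefix='0' (no match yet)
Bit 1: prefix='00' -> emit 'p', reset
Bit 2: prefix='1' (no match yet)
Bit 3: prefix='11' -> emit 'c', reset
Bit 4: prefix='0' (no match yet)
Bit 5: prefix='00' -> emit 'p', reset
Bit 6: prefix='0' (no match yet)
Bit 7: prefix='00' -> emit 'p', reset
Bit 8: prefix='1' (no match yet)
Bit 9: prefix='11' -> emit 'c', reset
Bit 10: prefix='0' (no match yet)
Bit 11: prefix='01' -> emit 'a', reset
Bit 12: prefix='0' (no match yet)
Bit 13: prefix='01' -> emit 'a', reset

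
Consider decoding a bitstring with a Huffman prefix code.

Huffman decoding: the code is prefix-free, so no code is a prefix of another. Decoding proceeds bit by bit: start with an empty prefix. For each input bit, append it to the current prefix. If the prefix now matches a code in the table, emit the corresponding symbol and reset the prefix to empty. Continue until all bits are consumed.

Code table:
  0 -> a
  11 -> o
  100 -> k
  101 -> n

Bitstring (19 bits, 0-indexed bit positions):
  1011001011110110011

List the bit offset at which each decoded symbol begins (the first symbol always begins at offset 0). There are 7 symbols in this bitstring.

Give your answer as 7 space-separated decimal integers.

Answer: 0 3 6 9 11 14 17

Derivation:
Bit 0: prefix='1' (no match yet)
Bit 1: prefix='10' (no match yet)
Bit 2: prefix='101' -> emit 'n', reset
Bit 3: prefix='1' (no match yet)
Bit 4: prefix='10' (no match yet)
Bit 5: prefix='100' -> emit 'k', reset
Bit 6: prefix='1' (no match yet)
Bit 7: prefix='10' (no match yet)
Bit 8: prefix='101' -> emit 'n', reset
Bit 9: prefix='1' (no match yet)
Bit 10: prefix='11' -> emit 'o', reset
Bit 11: prefix='1' (no match yet)
Bit 12: prefix='10' (no match yet)
Bit 13: prefix='101' -> emit 'n', reset
Bit 14: prefix='1' (no match yet)
Bit 15: prefix='10' (no match yet)
Bit 16: prefix='100' -> emit 'k', reset
Bit 17: prefix='1' (no match yet)
Bit 18: prefix='11' -> emit 'o', reset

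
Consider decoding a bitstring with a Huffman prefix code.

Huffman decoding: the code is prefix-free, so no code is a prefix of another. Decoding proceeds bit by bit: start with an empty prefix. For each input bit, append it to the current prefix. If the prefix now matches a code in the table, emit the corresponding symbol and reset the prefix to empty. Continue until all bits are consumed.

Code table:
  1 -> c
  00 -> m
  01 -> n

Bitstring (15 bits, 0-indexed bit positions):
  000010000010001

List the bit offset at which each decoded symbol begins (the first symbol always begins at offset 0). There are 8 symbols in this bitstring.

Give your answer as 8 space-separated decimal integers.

Answer: 0 2 4 5 7 9 11 13

Derivation:
Bit 0: prefix='0' (no match yet)
Bit 1: prefix='00' -> emit 'm', reset
Bit 2: prefix='0' (no match yet)
Bit 3: prefix='00' -> emit 'm', reset
Bit 4: prefix='1' -> emit 'c', reset
Bit 5: prefix='0' (no match yet)
Bit 6: prefix='00' -> emit 'm', reset
Bit 7: prefix='0' (no match yet)
Bit 8: prefix='00' -> emit 'm', reset
Bit 9: prefix='0' (no match yet)
Bit 10: prefix='01' -> emit 'n', reset
Bit 11: prefix='0' (no match yet)
Bit 12: prefix='00' -> emit 'm', reset
Bit 13: prefix='0' (no match yet)
Bit 14: prefix='01' -> emit 'n', reset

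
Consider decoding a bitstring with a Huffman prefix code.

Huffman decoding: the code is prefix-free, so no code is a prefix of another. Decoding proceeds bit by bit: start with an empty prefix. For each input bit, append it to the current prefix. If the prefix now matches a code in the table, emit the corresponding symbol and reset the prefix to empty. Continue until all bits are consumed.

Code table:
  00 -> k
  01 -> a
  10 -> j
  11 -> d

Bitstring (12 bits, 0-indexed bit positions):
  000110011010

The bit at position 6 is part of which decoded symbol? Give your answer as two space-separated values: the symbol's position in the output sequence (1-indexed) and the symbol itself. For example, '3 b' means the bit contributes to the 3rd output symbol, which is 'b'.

Bit 0: prefix='0' (no match yet)
Bit 1: prefix='00' -> emit 'k', reset
Bit 2: prefix='0' (no match yet)
Bit 3: prefix='01' -> emit 'a', reset
Bit 4: prefix='1' (no match yet)
Bit 5: prefix='10' -> emit 'j', reset
Bit 6: prefix='0' (no match yet)
Bit 7: prefix='01' -> emit 'a', reset
Bit 8: prefix='1' (no match yet)
Bit 9: prefix='10' -> emit 'j', reset
Bit 10: prefix='1' (no match yet)

Answer: 4 a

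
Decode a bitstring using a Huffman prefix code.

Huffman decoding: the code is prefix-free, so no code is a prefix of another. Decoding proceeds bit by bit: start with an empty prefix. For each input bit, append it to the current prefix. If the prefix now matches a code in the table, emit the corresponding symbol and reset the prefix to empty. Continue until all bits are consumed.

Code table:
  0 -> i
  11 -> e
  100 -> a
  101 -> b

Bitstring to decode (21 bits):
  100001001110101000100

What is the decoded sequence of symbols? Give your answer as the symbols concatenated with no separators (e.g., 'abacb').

Bit 0: prefix='1' (no match yet)
Bit 1: prefix='10' (no match yet)
Bit 2: prefix='100' -> emit 'a', reset
Bit 3: prefix='0' -> emit 'i', reset
Bit 4: prefix='0' -> emit 'i', reset
Bit 5: prefix='1' (no match yet)
Bit 6: prefix='10' (no match yet)
Bit 7: prefix='100' -> emit 'a', reset
Bit 8: prefix='1' (no match yet)
Bit 9: prefix='11' -> emit 'e', reset
Bit 10: prefix='1' (no match yet)
Bit 11: prefix='10' (no match yet)
Bit 12: prefix='101' -> emit 'b', reset
Bit 13: prefix='0' -> emit 'i', reset
Bit 14: prefix='1' (no match yet)
Bit 15: prefix='10' (no match yet)
Bit 16: prefix='100' -> emit 'a', reset
Bit 17: prefix='0' -> emit 'i', reset
Bit 18: prefix='1' (no match yet)
Bit 19: prefix='10' (no match yet)
Bit 20: prefix='100' -> emit 'a', reset

Answer: aiiaebiaia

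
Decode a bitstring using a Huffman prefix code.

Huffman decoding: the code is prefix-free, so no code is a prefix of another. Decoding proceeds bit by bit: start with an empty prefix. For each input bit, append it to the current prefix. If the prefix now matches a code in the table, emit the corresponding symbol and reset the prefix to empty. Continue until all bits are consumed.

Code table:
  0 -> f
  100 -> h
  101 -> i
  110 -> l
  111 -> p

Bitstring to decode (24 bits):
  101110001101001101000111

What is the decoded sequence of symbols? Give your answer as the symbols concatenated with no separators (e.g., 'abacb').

Bit 0: prefix='1' (no match yet)
Bit 1: prefix='10' (no match yet)
Bit 2: prefix='101' -> emit 'i', reset
Bit 3: prefix='1' (no match yet)
Bit 4: prefix='11' (no match yet)
Bit 5: prefix='110' -> emit 'l', reset
Bit 6: prefix='0' -> emit 'f', reset
Bit 7: prefix='0' -> emit 'f', reset
Bit 8: prefix='1' (no match yet)
Bit 9: prefix='11' (no match yet)
Bit 10: prefix='110' -> emit 'l', reset
Bit 11: prefix='1' (no match yet)
Bit 12: prefix='10' (no match yet)
Bit 13: prefix='100' -> emit 'h', reset
Bit 14: prefix='1' (no match yet)
Bit 15: prefix='11' (no match yet)
Bit 16: prefix='110' -> emit 'l', reset
Bit 17: prefix='1' (no match yet)
Bit 18: prefix='10' (no match yet)
Bit 19: prefix='100' -> emit 'h', reset
Bit 20: prefix='0' -> emit 'f', reset
Bit 21: prefix='1' (no match yet)
Bit 22: prefix='11' (no match yet)
Bit 23: prefix='111' -> emit 'p', reset

Answer: ilfflhlhfp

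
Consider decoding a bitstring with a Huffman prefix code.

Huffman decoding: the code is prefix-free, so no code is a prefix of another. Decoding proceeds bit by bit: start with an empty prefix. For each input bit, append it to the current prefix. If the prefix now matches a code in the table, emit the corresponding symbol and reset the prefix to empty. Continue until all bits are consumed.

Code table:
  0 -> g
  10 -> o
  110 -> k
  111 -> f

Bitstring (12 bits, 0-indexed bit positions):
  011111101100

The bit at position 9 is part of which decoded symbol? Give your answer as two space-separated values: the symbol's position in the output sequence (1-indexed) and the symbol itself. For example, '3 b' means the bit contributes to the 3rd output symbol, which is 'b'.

Answer: 5 k

Derivation:
Bit 0: prefix='0' -> emit 'g', reset
Bit 1: prefix='1' (no match yet)
Bit 2: prefix='11' (no match yet)
Bit 3: prefix='111' -> emit 'f', reset
Bit 4: prefix='1' (no match yet)
Bit 5: prefix='11' (no match yet)
Bit 6: prefix='111' -> emit 'f', reset
Bit 7: prefix='0' -> emit 'g', reset
Bit 8: prefix='1' (no match yet)
Bit 9: prefix='11' (no match yet)
Bit 10: prefix='110' -> emit 'k', reset
Bit 11: prefix='0' -> emit 'g', reset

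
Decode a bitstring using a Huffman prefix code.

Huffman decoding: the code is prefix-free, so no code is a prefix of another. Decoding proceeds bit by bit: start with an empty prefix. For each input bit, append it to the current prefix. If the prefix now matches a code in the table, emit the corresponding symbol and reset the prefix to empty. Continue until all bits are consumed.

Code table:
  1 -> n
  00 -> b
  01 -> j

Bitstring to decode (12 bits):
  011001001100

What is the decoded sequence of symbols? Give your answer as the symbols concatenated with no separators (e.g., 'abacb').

Answer: jnbnbnnb

Derivation:
Bit 0: prefix='0' (no match yet)
Bit 1: prefix='01' -> emit 'j', reset
Bit 2: prefix='1' -> emit 'n', reset
Bit 3: prefix='0' (no match yet)
Bit 4: prefix='00' -> emit 'b', reset
Bit 5: prefix='1' -> emit 'n', reset
Bit 6: prefix='0' (no match yet)
Bit 7: prefix='00' -> emit 'b', reset
Bit 8: prefix='1' -> emit 'n', reset
Bit 9: prefix='1' -> emit 'n', reset
Bit 10: prefix='0' (no match yet)
Bit 11: prefix='00' -> emit 'b', reset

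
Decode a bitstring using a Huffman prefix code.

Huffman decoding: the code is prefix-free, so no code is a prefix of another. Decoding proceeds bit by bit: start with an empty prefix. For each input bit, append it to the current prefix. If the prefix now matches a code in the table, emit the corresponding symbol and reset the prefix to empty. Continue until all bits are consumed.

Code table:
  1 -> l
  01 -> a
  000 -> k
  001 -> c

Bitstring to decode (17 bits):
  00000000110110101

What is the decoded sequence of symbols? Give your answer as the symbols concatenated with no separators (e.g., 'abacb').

Bit 0: prefix='0' (no match yet)
Bit 1: prefix='00' (no match yet)
Bit 2: prefix='000' -> emit 'k', reset
Bit 3: prefix='0' (no match yet)
Bit 4: prefix='00' (no match yet)
Bit 5: prefix='000' -> emit 'k', reset
Bit 6: prefix='0' (no match yet)
Bit 7: prefix='00' (no match yet)
Bit 8: prefix='001' -> emit 'c', reset
Bit 9: prefix='1' -> emit 'l', reset
Bit 10: prefix='0' (no match yet)
Bit 11: prefix='01' -> emit 'a', reset
Bit 12: prefix='1' -> emit 'l', reset
Bit 13: prefix='0' (no match yet)
Bit 14: prefix='01' -> emit 'a', reset
Bit 15: prefix='0' (no match yet)
Bit 16: prefix='01' -> emit 'a', reset

Answer: kkclalaa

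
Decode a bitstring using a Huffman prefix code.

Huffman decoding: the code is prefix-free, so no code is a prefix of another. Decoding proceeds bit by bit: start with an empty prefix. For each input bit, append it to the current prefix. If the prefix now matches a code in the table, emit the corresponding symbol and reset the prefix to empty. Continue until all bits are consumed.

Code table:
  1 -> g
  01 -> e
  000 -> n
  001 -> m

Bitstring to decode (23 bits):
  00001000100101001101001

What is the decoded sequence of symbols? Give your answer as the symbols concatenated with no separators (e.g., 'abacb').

Answer: nengmemgem

Derivation:
Bit 0: prefix='0' (no match yet)
Bit 1: prefix='00' (no match yet)
Bit 2: prefix='000' -> emit 'n', reset
Bit 3: prefix='0' (no match yet)
Bit 4: prefix='01' -> emit 'e', reset
Bit 5: prefix='0' (no match yet)
Bit 6: prefix='00' (no match yet)
Bit 7: prefix='000' -> emit 'n', reset
Bit 8: prefix='1' -> emit 'g', reset
Bit 9: prefix='0' (no match yet)
Bit 10: prefix='00' (no match yet)
Bit 11: prefix='001' -> emit 'm', reset
Bit 12: prefix='0' (no match yet)
Bit 13: prefix='01' -> emit 'e', reset
Bit 14: prefix='0' (no match yet)
Bit 15: prefix='00' (no match yet)
Bit 16: prefix='001' -> emit 'm', reset
Bit 17: prefix='1' -> emit 'g', reset
Bit 18: prefix='0' (no match yet)
Bit 19: prefix='01' -> emit 'e', reset
Bit 20: prefix='0' (no match yet)
Bit 21: prefix='00' (no match yet)
Bit 22: prefix='001' -> emit 'm', reset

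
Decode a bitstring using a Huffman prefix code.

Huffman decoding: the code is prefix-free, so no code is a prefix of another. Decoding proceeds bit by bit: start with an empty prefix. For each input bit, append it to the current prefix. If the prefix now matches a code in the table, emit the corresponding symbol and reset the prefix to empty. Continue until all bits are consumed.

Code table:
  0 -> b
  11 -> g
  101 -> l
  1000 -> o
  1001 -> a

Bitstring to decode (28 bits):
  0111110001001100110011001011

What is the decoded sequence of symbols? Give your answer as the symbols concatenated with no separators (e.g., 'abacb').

Bit 0: prefix='0' -> emit 'b', reset
Bit 1: prefix='1' (no match yet)
Bit 2: prefix='11' -> emit 'g', reset
Bit 3: prefix='1' (no match yet)
Bit 4: prefix='11' -> emit 'g', reset
Bit 5: prefix='1' (no match yet)
Bit 6: prefix='10' (no match yet)
Bit 7: prefix='100' (no match yet)
Bit 8: prefix='1000' -> emit 'o', reset
Bit 9: prefix='1' (no match yet)
Bit 10: prefix='10' (no match yet)
Bit 11: prefix='100' (no match yet)
Bit 12: prefix='1001' -> emit 'a', reset
Bit 13: prefix='1' (no match yet)
Bit 14: prefix='10' (no match yet)
Bit 15: prefix='100' (no match yet)
Bit 16: prefix='1001' -> emit 'a', reset
Bit 17: prefix='1' (no match yet)
Bit 18: prefix='10' (no match yet)
Bit 19: prefix='100' (no match yet)
Bit 20: prefix='1001' -> emit 'a', reset
Bit 21: prefix='1' (no match yet)
Bit 22: prefix='10' (no match yet)
Bit 23: prefix='100' (no match yet)
Bit 24: prefix='1001' -> emit 'a', reset
Bit 25: prefix='0' -> emit 'b', reset
Bit 26: prefix='1' (no match yet)
Bit 27: prefix='11' -> emit 'g', reset

Answer: bggoaaaabg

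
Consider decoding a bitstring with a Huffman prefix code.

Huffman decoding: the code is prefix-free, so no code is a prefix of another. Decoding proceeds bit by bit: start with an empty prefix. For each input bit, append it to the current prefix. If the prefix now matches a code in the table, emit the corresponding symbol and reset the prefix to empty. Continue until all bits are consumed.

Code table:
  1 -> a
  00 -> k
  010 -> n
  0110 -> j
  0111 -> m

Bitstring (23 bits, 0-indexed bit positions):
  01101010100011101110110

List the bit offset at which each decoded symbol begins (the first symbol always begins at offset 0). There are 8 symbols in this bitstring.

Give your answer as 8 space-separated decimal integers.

Bit 0: prefix='0' (no match yet)
Bit 1: prefix='01' (no match yet)
Bit 2: prefix='011' (no match yet)
Bit 3: prefix='0110' -> emit 'j', reset
Bit 4: prefix='1' -> emit 'a', reset
Bit 5: prefix='0' (no match yet)
Bit 6: prefix='01' (no match yet)
Bit 7: prefix='010' -> emit 'n', reset
Bit 8: prefix='1' -> emit 'a', reset
Bit 9: prefix='0' (no match yet)
Bit 10: prefix='00' -> emit 'k', reset
Bit 11: prefix='0' (no match yet)
Bit 12: prefix='01' (no match yet)
Bit 13: prefix='011' (no match yet)
Bit 14: prefix='0111' -> emit 'm', reset
Bit 15: prefix='0' (no match yet)
Bit 16: prefix='01' (no match yet)
Bit 17: prefix='011' (no match yet)
Bit 18: prefix='0111' -> emit 'm', reset
Bit 19: prefix='0' (no match yet)
Bit 20: prefix='01' (no match yet)
Bit 21: prefix='011' (no match yet)
Bit 22: prefix='0110' -> emit 'j', reset

Answer: 0 4 5 8 9 11 15 19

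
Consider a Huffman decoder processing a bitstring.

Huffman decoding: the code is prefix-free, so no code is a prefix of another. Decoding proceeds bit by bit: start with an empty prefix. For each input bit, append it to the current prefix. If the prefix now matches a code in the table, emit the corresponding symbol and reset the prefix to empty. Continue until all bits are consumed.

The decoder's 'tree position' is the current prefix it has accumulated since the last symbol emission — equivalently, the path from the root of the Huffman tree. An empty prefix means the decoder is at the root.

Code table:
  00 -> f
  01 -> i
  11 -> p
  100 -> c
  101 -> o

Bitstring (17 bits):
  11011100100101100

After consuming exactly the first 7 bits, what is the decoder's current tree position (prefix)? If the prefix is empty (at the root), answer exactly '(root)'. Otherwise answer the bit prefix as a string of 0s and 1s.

Bit 0: prefix='1' (no match yet)
Bit 1: prefix='11' -> emit 'p', reset
Bit 2: prefix='0' (no match yet)
Bit 3: prefix='01' -> emit 'i', reset
Bit 4: prefix='1' (no match yet)
Bit 5: prefix='11' -> emit 'p', reset
Bit 6: prefix='0' (no match yet)

Answer: 0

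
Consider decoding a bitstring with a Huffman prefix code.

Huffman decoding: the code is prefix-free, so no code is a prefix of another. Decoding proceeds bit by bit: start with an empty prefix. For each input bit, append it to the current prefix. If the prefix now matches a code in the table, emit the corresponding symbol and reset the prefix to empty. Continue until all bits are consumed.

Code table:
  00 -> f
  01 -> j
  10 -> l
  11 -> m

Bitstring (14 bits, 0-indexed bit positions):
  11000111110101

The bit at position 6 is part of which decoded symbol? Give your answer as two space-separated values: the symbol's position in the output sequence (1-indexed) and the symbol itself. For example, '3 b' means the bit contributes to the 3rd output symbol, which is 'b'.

Bit 0: prefix='1' (no match yet)
Bit 1: prefix='11' -> emit 'm', reset
Bit 2: prefix='0' (no match yet)
Bit 3: prefix='00' -> emit 'f', reset
Bit 4: prefix='0' (no match yet)
Bit 5: prefix='01' -> emit 'j', reset
Bit 6: prefix='1' (no match yet)
Bit 7: prefix='11' -> emit 'm', reset
Bit 8: prefix='1' (no match yet)
Bit 9: prefix='11' -> emit 'm', reset
Bit 10: prefix='0' (no match yet)

Answer: 4 m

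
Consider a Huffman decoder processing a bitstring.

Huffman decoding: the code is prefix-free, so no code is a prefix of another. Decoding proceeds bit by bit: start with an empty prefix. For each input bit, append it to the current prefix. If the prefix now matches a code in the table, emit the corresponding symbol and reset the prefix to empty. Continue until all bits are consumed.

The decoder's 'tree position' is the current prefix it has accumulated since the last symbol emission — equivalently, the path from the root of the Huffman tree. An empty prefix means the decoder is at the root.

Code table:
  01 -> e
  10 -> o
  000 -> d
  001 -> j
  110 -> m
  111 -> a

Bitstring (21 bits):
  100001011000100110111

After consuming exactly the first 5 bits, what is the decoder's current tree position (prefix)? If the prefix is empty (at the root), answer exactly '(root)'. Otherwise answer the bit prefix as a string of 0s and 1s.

Bit 0: prefix='1' (no match yet)
Bit 1: prefix='10' -> emit 'o', reset
Bit 2: prefix='0' (no match yet)
Bit 3: prefix='00' (no match yet)
Bit 4: prefix='000' -> emit 'd', reset

Answer: (root)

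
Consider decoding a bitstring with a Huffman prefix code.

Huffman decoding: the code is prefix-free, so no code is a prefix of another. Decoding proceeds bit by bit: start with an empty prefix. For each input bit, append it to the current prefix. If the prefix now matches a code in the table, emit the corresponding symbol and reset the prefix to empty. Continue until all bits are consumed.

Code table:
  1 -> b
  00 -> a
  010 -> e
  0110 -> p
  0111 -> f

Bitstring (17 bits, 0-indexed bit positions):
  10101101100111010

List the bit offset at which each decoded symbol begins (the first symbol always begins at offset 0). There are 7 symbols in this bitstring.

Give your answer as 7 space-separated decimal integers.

Bit 0: prefix='1' -> emit 'b', reset
Bit 1: prefix='0' (no match yet)
Bit 2: prefix='01' (no match yet)
Bit 3: prefix='010' -> emit 'e', reset
Bit 4: prefix='1' -> emit 'b', reset
Bit 5: prefix='1' -> emit 'b', reset
Bit 6: prefix='0' (no match yet)
Bit 7: prefix='01' (no match yet)
Bit 8: prefix='011' (no match yet)
Bit 9: prefix='0110' -> emit 'p', reset
Bit 10: prefix='0' (no match yet)
Bit 11: prefix='01' (no match yet)
Bit 12: prefix='011' (no match yet)
Bit 13: prefix='0111' -> emit 'f', reset
Bit 14: prefix='0' (no match yet)
Bit 15: prefix='01' (no match yet)
Bit 16: prefix='010' -> emit 'e', reset

Answer: 0 1 4 5 6 10 14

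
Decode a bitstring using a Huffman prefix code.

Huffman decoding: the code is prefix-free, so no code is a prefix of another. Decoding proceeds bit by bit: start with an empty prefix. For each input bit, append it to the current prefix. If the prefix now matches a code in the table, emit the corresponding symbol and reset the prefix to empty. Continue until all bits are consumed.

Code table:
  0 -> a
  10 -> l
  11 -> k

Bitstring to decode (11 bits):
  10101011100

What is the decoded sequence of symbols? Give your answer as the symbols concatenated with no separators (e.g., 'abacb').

Bit 0: prefix='1' (no match yet)
Bit 1: prefix='10' -> emit 'l', reset
Bit 2: prefix='1' (no match yet)
Bit 3: prefix='10' -> emit 'l', reset
Bit 4: prefix='1' (no match yet)
Bit 5: prefix='10' -> emit 'l', reset
Bit 6: prefix='1' (no match yet)
Bit 7: prefix='11' -> emit 'k', reset
Bit 8: prefix='1' (no match yet)
Bit 9: prefix='10' -> emit 'l', reset
Bit 10: prefix='0' -> emit 'a', reset

Answer: lllkla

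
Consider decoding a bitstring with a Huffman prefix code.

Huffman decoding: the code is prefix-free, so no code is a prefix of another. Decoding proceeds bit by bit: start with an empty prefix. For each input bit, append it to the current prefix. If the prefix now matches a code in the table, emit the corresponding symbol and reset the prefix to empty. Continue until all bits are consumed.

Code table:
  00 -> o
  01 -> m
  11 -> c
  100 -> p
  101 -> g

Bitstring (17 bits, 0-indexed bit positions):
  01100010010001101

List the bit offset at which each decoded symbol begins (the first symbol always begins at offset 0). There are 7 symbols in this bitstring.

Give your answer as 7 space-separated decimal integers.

Bit 0: prefix='0' (no match yet)
Bit 1: prefix='01' -> emit 'm', reset
Bit 2: prefix='1' (no match yet)
Bit 3: prefix='10' (no match yet)
Bit 4: prefix='100' -> emit 'p', reset
Bit 5: prefix='0' (no match yet)
Bit 6: prefix='01' -> emit 'm', reset
Bit 7: prefix='0' (no match yet)
Bit 8: prefix='00' -> emit 'o', reset
Bit 9: prefix='1' (no match yet)
Bit 10: prefix='10' (no match yet)
Bit 11: prefix='100' -> emit 'p', reset
Bit 12: prefix='0' (no match yet)
Bit 13: prefix='01' -> emit 'm', reset
Bit 14: prefix='1' (no match yet)
Bit 15: prefix='10' (no match yet)
Bit 16: prefix='101' -> emit 'g', reset

Answer: 0 2 5 7 9 12 14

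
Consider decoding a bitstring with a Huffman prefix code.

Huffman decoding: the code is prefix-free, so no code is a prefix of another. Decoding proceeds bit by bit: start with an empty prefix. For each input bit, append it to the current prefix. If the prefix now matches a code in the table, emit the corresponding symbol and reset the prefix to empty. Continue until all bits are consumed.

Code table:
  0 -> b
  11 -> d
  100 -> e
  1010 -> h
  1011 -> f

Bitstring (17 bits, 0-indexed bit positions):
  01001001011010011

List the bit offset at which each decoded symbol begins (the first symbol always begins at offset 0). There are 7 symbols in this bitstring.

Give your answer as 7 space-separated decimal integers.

Bit 0: prefix='0' -> emit 'b', reset
Bit 1: prefix='1' (no match yet)
Bit 2: prefix='10' (no match yet)
Bit 3: prefix='100' -> emit 'e', reset
Bit 4: prefix='1' (no match yet)
Bit 5: prefix='10' (no match yet)
Bit 6: prefix='100' -> emit 'e', reset
Bit 7: prefix='1' (no match yet)
Bit 8: prefix='10' (no match yet)
Bit 9: prefix='101' (no match yet)
Bit 10: prefix='1011' -> emit 'f', reset
Bit 11: prefix='0' -> emit 'b', reset
Bit 12: prefix='1' (no match yet)
Bit 13: prefix='10' (no match yet)
Bit 14: prefix='100' -> emit 'e', reset
Bit 15: prefix='1' (no match yet)
Bit 16: prefix='11' -> emit 'd', reset

Answer: 0 1 4 7 11 12 15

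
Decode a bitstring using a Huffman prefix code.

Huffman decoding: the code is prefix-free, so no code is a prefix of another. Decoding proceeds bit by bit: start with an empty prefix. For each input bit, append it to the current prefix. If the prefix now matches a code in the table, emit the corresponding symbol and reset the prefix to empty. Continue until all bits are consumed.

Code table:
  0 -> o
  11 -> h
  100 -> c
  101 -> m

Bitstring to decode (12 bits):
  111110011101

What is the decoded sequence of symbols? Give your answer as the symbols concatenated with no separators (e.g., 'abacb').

Answer: hhchm

Derivation:
Bit 0: prefix='1' (no match yet)
Bit 1: prefix='11' -> emit 'h', reset
Bit 2: prefix='1' (no match yet)
Bit 3: prefix='11' -> emit 'h', reset
Bit 4: prefix='1' (no match yet)
Bit 5: prefix='10' (no match yet)
Bit 6: prefix='100' -> emit 'c', reset
Bit 7: prefix='1' (no match yet)
Bit 8: prefix='11' -> emit 'h', reset
Bit 9: prefix='1' (no match yet)
Bit 10: prefix='10' (no match yet)
Bit 11: prefix='101' -> emit 'm', reset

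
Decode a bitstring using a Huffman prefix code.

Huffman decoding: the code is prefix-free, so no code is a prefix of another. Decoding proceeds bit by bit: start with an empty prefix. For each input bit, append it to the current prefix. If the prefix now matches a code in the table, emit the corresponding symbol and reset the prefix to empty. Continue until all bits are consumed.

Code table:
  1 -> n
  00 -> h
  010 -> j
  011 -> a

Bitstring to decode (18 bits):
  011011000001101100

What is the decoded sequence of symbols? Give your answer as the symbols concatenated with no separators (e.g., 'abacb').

Answer: aahhaah

Derivation:
Bit 0: prefix='0' (no match yet)
Bit 1: prefix='01' (no match yet)
Bit 2: prefix='011' -> emit 'a', reset
Bit 3: prefix='0' (no match yet)
Bit 4: prefix='01' (no match yet)
Bit 5: prefix='011' -> emit 'a', reset
Bit 6: prefix='0' (no match yet)
Bit 7: prefix='00' -> emit 'h', reset
Bit 8: prefix='0' (no match yet)
Bit 9: prefix='00' -> emit 'h', reset
Bit 10: prefix='0' (no match yet)
Bit 11: prefix='01' (no match yet)
Bit 12: prefix='011' -> emit 'a', reset
Bit 13: prefix='0' (no match yet)
Bit 14: prefix='01' (no match yet)
Bit 15: prefix='011' -> emit 'a', reset
Bit 16: prefix='0' (no match yet)
Bit 17: prefix='00' -> emit 'h', reset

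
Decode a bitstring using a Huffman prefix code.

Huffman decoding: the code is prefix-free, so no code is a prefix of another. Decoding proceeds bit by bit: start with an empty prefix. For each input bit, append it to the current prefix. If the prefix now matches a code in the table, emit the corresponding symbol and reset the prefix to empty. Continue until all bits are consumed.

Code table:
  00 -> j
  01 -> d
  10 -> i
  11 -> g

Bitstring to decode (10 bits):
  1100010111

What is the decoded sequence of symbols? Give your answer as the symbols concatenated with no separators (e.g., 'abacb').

Bit 0: prefix='1' (no match yet)
Bit 1: prefix='11' -> emit 'g', reset
Bit 2: prefix='0' (no match yet)
Bit 3: prefix='00' -> emit 'j', reset
Bit 4: prefix='0' (no match yet)
Bit 5: prefix='01' -> emit 'd', reset
Bit 6: prefix='0' (no match yet)
Bit 7: prefix='01' -> emit 'd', reset
Bit 8: prefix='1' (no match yet)
Bit 9: prefix='11' -> emit 'g', reset

Answer: gjddg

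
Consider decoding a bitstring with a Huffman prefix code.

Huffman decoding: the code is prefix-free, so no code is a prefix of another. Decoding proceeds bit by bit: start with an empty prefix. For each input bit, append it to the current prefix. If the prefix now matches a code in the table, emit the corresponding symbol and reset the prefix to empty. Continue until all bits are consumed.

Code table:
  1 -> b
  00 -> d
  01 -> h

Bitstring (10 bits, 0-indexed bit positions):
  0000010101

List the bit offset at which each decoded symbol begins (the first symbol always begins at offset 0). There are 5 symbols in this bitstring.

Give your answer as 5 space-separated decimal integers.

Bit 0: prefix='0' (no match yet)
Bit 1: prefix='00' -> emit 'd', reset
Bit 2: prefix='0' (no match yet)
Bit 3: prefix='00' -> emit 'd', reset
Bit 4: prefix='0' (no match yet)
Bit 5: prefix='01' -> emit 'h', reset
Bit 6: prefix='0' (no match yet)
Bit 7: prefix='01' -> emit 'h', reset
Bit 8: prefix='0' (no match yet)
Bit 9: prefix='01' -> emit 'h', reset

Answer: 0 2 4 6 8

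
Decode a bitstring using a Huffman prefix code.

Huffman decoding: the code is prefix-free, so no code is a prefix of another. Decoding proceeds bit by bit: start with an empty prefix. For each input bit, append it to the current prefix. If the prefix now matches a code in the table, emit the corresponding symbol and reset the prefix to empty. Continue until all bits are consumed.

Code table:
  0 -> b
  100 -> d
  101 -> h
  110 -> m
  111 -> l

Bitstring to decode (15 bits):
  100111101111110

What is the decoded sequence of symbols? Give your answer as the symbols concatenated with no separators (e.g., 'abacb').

Bit 0: prefix='1' (no match yet)
Bit 1: prefix='10' (no match yet)
Bit 2: prefix='100' -> emit 'd', reset
Bit 3: prefix='1' (no match yet)
Bit 4: prefix='11' (no match yet)
Bit 5: prefix='111' -> emit 'l', reset
Bit 6: prefix='1' (no match yet)
Bit 7: prefix='10' (no match yet)
Bit 8: prefix='101' -> emit 'h', reset
Bit 9: prefix='1' (no match yet)
Bit 10: prefix='11' (no match yet)
Bit 11: prefix='111' -> emit 'l', reset
Bit 12: prefix='1' (no match yet)
Bit 13: prefix='11' (no match yet)
Bit 14: prefix='110' -> emit 'm', reset

Answer: dlhlm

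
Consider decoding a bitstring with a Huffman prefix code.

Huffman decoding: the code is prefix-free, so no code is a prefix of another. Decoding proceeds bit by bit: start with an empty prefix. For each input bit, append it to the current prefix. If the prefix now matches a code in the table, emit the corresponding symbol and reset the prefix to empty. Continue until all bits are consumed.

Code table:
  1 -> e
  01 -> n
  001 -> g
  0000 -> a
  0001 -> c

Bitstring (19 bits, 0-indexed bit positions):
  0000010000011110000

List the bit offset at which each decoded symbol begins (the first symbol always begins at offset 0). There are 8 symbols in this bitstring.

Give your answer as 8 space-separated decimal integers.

Answer: 0 4 6 10 12 13 14 15

Derivation:
Bit 0: prefix='0' (no match yet)
Bit 1: prefix='00' (no match yet)
Bit 2: prefix='000' (no match yet)
Bit 3: prefix='0000' -> emit 'a', reset
Bit 4: prefix='0' (no match yet)
Bit 5: prefix='01' -> emit 'n', reset
Bit 6: prefix='0' (no match yet)
Bit 7: prefix='00' (no match yet)
Bit 8: prefix='000' (no match yet)
Bit 9: prefix='0000' -> emit 'a', reset
Bit 10: prefix='0' (no match yet)
Bit 11: prefix='01' -> emit 'n', reset
Bit 12: prefix='1' -> emit 'e', reset
Bit 13: prefix='1' -> emit 'e', reset
Bit 14: prefix='1' -> emit 'e', reset
Bit 15: prefix='0' (no match yet)
Bit 16: prefix='00' (no match yet)
Bit 17: prefix='000' (no match yet)
Bit 18: prefix='0000' -> emit 'a', reset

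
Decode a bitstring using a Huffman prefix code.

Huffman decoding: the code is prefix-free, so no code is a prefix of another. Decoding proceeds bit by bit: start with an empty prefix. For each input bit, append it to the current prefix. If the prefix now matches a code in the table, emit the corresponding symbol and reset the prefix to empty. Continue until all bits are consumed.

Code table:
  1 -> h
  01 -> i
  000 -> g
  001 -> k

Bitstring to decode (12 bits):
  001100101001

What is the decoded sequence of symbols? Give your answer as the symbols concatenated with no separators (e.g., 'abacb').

Answer: khkik

Derivation:
Bit 0: prefix='0' (no match yet)
Bit 1: prefix='00' (no match yet)
Bit 2: prefix='001' -> emit 'k', reset
Bit 3: prefix='1' -> emit 'h', reset
Bit 4: prefix='0' (no match yet)
Bit 5: prefix='00' (no match yet)
Bit 6: prefix='001' -> emit 'k', reset
Bit 7: prefix='0' (no match yet)
Bit 8: prefix='01' -> emit 'i', reset
Bit 9: prefix='0' (no match yet)
Bit 10: prefix='00' (no match yet)
Bit 11: prefix='001' -> emit 'k', reset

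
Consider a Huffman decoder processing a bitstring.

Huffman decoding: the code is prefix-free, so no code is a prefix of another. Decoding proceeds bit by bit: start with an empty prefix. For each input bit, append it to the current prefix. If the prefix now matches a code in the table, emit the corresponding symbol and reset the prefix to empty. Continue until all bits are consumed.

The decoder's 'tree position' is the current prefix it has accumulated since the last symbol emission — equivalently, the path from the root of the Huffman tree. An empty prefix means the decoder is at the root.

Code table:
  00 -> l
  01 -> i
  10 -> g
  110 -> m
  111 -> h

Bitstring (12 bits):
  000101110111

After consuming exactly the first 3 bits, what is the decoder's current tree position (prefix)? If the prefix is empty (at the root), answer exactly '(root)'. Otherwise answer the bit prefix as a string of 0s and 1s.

Answer: 0

Derivation:
Bit 0: prefix='0' (no match yet)
Bit 1: prefix='00' -> emit 'l', reset
Bit 2: prefix='0' (no match yet)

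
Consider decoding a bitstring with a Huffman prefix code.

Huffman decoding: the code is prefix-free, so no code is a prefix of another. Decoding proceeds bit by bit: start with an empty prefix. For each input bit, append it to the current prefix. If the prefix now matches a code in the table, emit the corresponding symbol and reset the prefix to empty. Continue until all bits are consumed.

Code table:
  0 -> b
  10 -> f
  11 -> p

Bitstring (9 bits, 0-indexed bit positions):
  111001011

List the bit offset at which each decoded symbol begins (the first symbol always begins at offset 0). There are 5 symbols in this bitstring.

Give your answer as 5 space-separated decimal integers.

Answer: 0 2 4 5 7

Derivation:
Bit 0: prefix='1' (no match yet)
Bit 1: prefix='11' -> emit 'p', reset
Bit 2: prefix='1' (no match yet)
Bit 3: prefix='10' -> emit 'f', reset
Bit 4: prefix='0' -> emit 'b', reset
Bit 5: prefix='1' (no match yet)
Bit 6: prefix='10' -> emit 'f', reset
Bit 7: prefix='1' (no match yet)
Bit 8: prefix='11' -> emit 'p', reset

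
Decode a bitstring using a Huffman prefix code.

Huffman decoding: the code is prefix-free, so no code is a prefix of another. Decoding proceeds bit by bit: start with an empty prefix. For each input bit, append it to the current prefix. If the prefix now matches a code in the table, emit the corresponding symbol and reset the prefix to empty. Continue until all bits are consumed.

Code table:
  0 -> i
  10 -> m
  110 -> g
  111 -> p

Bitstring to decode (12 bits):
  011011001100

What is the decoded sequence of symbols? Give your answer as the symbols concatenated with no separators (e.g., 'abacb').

Answer: iggigi

Derivation:
Bit 0: prefix='0' -> emit 'i', reset
Bit 1: prefix='1' (no match yet)
Bit 2: prefix='11' (no match yet)
Bit 3: prefix='110' -> emit 'g', reset
Bit 4: prefix='1' (no match yet)
Bit 5: prefix='11' (no match yet)
Bit 6: prefix='110' -> emit 'g', reset
Bit 7: prefix='0' -> emit 'i', reset
Bit 8: prefix='1' (no match yet)
Bit 9: prefix='11' (no match yet)
Bit 10: prefix='110' -> emit 'g', reset
Bit 11: prefix='0' -> emit 'i', reset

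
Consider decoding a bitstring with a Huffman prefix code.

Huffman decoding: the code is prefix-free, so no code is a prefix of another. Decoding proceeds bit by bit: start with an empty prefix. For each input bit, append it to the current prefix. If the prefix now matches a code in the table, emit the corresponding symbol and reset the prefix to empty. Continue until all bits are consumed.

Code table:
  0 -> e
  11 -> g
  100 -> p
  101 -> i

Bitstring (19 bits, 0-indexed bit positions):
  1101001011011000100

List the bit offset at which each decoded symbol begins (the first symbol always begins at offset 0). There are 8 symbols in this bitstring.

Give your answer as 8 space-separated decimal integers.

Bit 0: prefix='1' (no match yet)
Bit 1: prefix='11' -> emit 'g', reset
Bit 2: prefix='0' -> emit 'e', reset
Bit 3: prefix='1' (no match yet)
Bit 4: prefix='10' (no match yet)
Bit 5: prefix='100' -> emit 'p', reset
Bit 6: prefix='1' (no match yet)
Bit 7: prefix='10' (no match yet)
Bit 8: prefix='101' -> emit 'i', reset
Bit 9: prefix='1' (no match yet)
Bit 10: prefix='10' (no match yet)
Bit 11: prefix='101' -> emit 'i', reset
Bit 12: prefix='1' (no match yet)
Bit 13: prefix='10' (no match yet)
Bit 14: prefix='100' -> emit 'p', reset
Bit 15: prefix='0' -> emit 'e', reset
Bit 16: prefix='1' (no match yet)
Bit 17: prefix='10' (no match yet)
Bit 18: prefix='100' -> emit 'p', reset

Answer: 0 2 3 6 9 12 15 16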